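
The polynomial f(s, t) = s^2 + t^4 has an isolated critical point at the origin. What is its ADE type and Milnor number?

Type A_3, Milnor number mu = 3.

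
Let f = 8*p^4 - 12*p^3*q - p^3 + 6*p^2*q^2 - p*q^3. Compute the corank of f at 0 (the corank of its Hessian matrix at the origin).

2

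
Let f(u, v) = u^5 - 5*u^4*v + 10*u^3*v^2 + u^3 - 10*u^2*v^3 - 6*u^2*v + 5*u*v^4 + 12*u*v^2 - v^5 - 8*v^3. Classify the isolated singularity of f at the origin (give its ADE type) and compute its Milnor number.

Type E_{8}, Milnor number mu = 8.

The Hessian of f at 0 has rank 0. Corank 2; j^3 = (u - 2*v)^3 is a perfect cube, so E-series; the 5-jet and mu = 8 give E_8.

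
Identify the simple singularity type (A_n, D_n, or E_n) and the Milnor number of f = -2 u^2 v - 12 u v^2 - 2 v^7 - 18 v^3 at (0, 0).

Type D_{8}, Milnor number mu = 8.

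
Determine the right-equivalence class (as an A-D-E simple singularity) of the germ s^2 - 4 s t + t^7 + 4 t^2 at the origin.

A_{6}

The Hessian of f at 0 is [[2, -4], [-4, 8]] with rank 1, so corank 1. A Groebner basis of the Jacobian ideal J(f) in C{s,t} is {t^6, s - 2*t}; counting standard monomials gives mu = 6. Corank 1: A-series; mu = 6 gives A_6.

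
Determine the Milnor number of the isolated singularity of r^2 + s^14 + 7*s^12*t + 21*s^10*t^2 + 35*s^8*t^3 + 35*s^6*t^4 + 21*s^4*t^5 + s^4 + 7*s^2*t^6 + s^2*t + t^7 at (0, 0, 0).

The Hessian of f at 0 has rank 1. Corank 2; j^3 = s^2*t has shape L^2 M (L != M), so D-series; mu = 8 gives D_8.

8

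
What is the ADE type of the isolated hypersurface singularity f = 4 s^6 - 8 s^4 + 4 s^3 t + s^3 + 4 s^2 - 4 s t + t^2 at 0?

A_2

The Hessian of f at 0 has rank 1. Corank 1: A-series; mu = 2 gives A_2.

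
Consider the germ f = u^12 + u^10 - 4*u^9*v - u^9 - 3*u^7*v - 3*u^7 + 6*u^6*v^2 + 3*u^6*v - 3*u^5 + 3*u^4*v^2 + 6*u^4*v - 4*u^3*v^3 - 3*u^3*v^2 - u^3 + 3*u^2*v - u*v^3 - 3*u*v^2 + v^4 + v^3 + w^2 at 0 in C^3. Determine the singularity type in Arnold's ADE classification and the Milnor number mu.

The Hessian of f at 0 has rank 1. Corank 2; j^3 = -(u - v)^3 is a perfect cube, so E-series; the 4-jet and mu = 7 give E_7.

Type E7, Milnor number mu = 7.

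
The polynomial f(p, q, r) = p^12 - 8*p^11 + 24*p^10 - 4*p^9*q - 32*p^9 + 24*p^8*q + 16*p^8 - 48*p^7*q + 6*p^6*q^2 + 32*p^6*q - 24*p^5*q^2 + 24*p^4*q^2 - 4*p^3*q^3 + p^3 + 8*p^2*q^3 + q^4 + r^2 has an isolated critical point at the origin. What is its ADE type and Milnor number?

Type E_6, Milnor number mu = 6.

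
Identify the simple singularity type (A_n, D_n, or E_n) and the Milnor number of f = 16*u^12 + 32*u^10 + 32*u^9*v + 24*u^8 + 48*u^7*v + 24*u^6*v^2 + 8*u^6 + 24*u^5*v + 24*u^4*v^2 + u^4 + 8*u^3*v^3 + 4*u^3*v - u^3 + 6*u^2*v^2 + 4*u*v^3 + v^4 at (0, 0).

The Hessian of f at 0 is [[0, 0], [0, 0]] with rank 0, so corank 2. A Groebner basis of the Jacobian ideal J(f) in C{u,v} is {v^4, u*v^2 + v^3/3, u^2}; counting standard monomials gives mu = 6. Corank 2; j^3 = -u^3 is a perfect cube, so E-series; the 4-jet and mu = 6 give E_6.

Type E_6, Milnor number mu = 6.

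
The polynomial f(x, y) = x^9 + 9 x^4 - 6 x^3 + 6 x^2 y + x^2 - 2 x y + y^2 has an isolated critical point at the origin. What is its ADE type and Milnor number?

The Hessian of f at 0 has rank 1. Corank 1: A-series; mu = 8 gives A_8.

Type A8, Milnor number mu = 8.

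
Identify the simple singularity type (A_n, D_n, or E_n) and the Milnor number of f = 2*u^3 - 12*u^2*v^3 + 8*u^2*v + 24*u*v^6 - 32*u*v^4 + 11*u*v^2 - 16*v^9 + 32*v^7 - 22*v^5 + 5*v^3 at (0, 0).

The Hessian of f at 0 has rank 0. Corank 2; j^3 = (u + v)*(2*u^2 + 6*u*v + 5*v^2) splits into three distinct lines over C (the quadratic factor has nonzero discriminant), so D_4.

Type D_4, Milnor number mu = 4.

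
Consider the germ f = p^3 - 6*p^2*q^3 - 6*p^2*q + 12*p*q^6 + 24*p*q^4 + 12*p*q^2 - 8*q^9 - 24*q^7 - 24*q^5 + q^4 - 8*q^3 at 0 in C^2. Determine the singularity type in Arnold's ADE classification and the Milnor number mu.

Type E_6, Milnor number mu = 6.

The Hessian of f at 0 has rank 0. Corank 2; j^3 = (p - 2*q)^3 is a perfect cube, so E-series; the 4-jet and mu = 6 give E_6.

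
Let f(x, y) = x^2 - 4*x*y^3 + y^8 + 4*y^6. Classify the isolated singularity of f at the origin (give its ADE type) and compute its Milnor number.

Type A7, Milnor number mu = 7.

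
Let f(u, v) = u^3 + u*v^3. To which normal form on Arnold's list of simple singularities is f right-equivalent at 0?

E_7

The Hessian of f at 0 is [[0, 0], [0, 0]] with rank 0, so corank 2. A Groebner basis of the Jacobian ideal J(f) in C{u,v} is {u^3, u*v^2, 3*u^2 + v^3}; counting standard monomials gives mu = 7. Corank 2; j^3 = u^3 is a perfect cube, so E-series; the 4-jet and mu = 7 give E_7.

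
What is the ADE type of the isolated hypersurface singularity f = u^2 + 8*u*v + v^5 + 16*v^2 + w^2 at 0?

A_4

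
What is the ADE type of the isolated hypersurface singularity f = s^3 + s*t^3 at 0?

E7

The Hessian of f at 0 is [[0, 0], [0, 0]] with rank 0, so corank 2. A Groebner basis of the Jacobian ideal J(f) in C{s,t} is {s^3, s*t^2, 3*s^2 + t^3}; counting standard monomials gives mu = 7. Corank 2; j^3 = s^3 is a perfect cube, so E-series; the 4-jet and mu = 7 give E_7.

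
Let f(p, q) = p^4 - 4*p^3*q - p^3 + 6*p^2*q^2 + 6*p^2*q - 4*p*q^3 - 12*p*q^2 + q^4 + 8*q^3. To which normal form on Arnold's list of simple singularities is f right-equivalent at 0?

E6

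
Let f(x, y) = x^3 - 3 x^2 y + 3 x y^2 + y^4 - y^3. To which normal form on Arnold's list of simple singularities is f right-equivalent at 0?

E_6

The Hessian of f at 0 has rank 0. Corank 2; j^3 = (x - y)^3 is a perfect cube, so E-series; the 4-jet and mu = 6 give E_6.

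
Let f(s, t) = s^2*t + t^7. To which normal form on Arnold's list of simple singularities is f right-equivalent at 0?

D_{8}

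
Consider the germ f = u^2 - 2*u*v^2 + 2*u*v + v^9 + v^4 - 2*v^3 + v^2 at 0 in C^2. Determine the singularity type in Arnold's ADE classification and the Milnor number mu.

The Hessian of f at 0 is [[2, 2], [2, 2]] with rank 1, so corank 1. A Groebner basis of the Jacobian ideal J(f) in C{u,v} is {u^4 + 4*u^3*v + 6*u^3 + 10*u^2*v + 5*u^2 + 6*u*v + u + v, -u + v^2 - v}; counting standard monomials gives mu = 8. Corank 1: A-series; mu = 8 gives A_8.

Type A_8, Milnor number mu = 8.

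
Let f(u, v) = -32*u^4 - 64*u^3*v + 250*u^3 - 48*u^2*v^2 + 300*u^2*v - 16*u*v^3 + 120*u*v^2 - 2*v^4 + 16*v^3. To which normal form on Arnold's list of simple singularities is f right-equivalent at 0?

E6

The Hessian of f at 0 has rank 0. Corank 2; j^3 = 2*(5*u + 2*v)^3 is a perfect cube, so E-series; the 4-jet and mu = 6 give E_6.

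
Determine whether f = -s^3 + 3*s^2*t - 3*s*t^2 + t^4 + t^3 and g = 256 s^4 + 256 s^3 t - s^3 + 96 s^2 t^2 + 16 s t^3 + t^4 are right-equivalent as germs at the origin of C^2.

Yes.

The Hessian of f at 0 has rank 0. Corank 2; j^3 = -(s - t)^3 is a perfect cube, so E-series; the 4-jet and mu = 6 give E_6. The Hessian of g at 0 has rank 0. Corank 2; j^3 = -s^3 is a perfect cube, so E-series; the 4-jet and mu = 6 give E_6. Both have type E_6, hence right-equivalent.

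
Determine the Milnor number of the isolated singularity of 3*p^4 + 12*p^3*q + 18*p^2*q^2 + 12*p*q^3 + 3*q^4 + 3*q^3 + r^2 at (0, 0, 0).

6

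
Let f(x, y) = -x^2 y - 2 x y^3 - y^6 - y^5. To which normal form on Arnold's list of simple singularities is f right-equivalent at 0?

D_{7}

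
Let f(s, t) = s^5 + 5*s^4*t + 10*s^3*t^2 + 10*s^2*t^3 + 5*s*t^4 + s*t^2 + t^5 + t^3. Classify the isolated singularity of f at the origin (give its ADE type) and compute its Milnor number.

The Hessian of f at 0 has rank 0. Corank 2; j^3 = t^2*(s + t) has shape L^2 M (L != M), so D-series; mu = 6 gives D_6.

Type D6, Milnor number mu = 6.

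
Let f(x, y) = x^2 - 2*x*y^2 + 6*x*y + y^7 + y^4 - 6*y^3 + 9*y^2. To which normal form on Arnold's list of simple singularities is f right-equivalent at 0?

A6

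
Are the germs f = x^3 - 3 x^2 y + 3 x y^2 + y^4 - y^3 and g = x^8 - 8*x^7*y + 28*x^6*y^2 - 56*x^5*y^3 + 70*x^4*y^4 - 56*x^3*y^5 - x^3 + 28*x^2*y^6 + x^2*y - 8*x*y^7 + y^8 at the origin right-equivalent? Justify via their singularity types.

No.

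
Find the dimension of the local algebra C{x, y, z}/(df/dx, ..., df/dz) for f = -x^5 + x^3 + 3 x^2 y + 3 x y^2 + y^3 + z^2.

8

The Hessian of f at 0 is [[0, 0, 0], [0, 0, 0], [0, 0, 2]] with rank 1, so corank 2. A Groebner basis of the Jacobian ideal J(f) in C{x,y,z} is {y^5, x*y^3 + 3*y^4/4, x^2 + 2*x*y + y^2, z}; counting standard monomials gives mu = 8. Corank 2; j^3 = (x + y)^3 is a perfect cube, so E-series; the 5-jet and mu = 8 give E_8.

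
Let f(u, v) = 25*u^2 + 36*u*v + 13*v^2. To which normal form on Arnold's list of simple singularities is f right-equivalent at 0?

The Hessian of f at 0 has rank 2. Corank 0: nondegenerate Morse point, so A_1.

A1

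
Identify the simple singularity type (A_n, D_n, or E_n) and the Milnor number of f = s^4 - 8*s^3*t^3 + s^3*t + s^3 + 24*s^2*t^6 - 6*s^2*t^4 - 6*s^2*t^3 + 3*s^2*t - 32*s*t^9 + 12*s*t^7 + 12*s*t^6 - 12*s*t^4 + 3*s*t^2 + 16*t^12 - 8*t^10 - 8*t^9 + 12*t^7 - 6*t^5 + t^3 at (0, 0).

Type E_{7}, Milnor number mu = 7.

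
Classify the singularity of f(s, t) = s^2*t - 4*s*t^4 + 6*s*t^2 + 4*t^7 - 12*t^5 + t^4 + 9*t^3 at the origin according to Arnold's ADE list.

D_5

The Hessian of f at 0 has rank 0. Corank 2; j^3 = t*(s + 3*t)^2 has shape L^2 M (L != M), so D-series; mu = 5 gives D_5.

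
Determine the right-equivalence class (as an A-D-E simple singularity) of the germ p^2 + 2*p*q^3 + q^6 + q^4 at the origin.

The Hessian of f at 0 is [[2, 0], [0, 0]] with rank 1, so corank 1. A Groebner basis of the Jacobian ideal J(f) in C{p,q} is {q^3, p}; counting standard monomials gives mu = 3. Corank 1: A-series; mu = 3 gives A_3.

A3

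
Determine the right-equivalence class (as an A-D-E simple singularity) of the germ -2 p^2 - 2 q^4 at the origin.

A_3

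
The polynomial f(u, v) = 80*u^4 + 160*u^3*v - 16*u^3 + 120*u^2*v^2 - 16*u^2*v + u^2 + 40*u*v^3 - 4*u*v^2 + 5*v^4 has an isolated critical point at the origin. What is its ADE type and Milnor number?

The Hessian of f at 0 has rank 1. Corank 1: A-series; mu = 3 gives A_3.

Type A_3, Milnor number mu = 3.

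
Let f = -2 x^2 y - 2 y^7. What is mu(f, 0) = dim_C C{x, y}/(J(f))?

The Hessian of f at 0 is [[0, 0], [0, 0]] with rank 0, so corank 2. A Groebner basis of the Jacobian ideal J(f) in C{x,y} is {x^2/7 + y^6, x^3, x*y}; counting standard monomials gives mu = 8. Corank 2; j^3 = -2*x^2*y has shape L^2 M (L != M), so D-series; mu = 8 gives D_8.

8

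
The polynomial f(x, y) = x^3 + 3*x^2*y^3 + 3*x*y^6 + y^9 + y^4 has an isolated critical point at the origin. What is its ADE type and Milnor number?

Type E_{6}, Milnor number mu = 6.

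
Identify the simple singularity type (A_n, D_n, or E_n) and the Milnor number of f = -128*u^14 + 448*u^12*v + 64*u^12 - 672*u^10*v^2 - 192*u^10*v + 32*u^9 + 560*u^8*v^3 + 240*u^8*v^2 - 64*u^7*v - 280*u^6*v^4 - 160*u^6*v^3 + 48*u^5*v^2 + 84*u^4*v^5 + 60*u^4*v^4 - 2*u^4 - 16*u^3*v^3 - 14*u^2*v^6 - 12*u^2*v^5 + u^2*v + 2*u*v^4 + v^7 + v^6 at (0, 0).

Type D7, Milnor number mu = 7.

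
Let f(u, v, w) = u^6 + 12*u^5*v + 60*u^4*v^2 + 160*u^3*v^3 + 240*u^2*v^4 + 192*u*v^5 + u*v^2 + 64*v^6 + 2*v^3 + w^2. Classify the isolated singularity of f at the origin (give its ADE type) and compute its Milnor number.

The Hessian of f at 0 has rank 1. Corank 2; j^3 = v^2*(u + 2*v) has shape L^2 M (L != M), so D-series; mu = 7 gives D_7.

Type D7, Milnor number mu = 7.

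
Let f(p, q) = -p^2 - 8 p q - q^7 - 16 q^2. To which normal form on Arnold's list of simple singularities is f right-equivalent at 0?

The Hessian of f at 0 has rank 1. Corank 1: A-series; mu = 6 gives A_6.

A_{6}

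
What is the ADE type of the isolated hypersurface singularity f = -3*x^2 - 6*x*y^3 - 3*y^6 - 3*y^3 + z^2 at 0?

A_{2}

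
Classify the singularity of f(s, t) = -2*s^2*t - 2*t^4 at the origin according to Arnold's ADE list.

D_5

The Hessian of f at 0 has rank 0. Corank 2; j^3 = -2*s^2*t has shape L^2 M (L != M), so D-series; mu = 5 gives D_5.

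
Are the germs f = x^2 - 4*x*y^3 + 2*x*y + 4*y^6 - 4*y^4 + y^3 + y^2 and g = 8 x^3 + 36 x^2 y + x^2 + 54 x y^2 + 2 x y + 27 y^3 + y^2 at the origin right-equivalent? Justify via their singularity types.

Yes.

The Hessian of f at 0 has rank 1. Corank 1: A-series; mu = 2 gives A_2. The Hessian of g at 0 has rank 1. Corank 1: A-series; mu = 2 gives A_2. Both have type A_2, hence right-equivalent.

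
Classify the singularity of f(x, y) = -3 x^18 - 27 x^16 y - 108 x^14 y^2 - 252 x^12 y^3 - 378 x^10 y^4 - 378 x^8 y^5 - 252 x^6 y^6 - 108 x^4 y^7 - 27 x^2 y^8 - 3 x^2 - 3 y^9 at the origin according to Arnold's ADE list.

A_8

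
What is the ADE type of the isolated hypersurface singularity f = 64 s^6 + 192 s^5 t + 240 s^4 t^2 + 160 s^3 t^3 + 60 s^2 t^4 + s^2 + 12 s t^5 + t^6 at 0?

A_{5}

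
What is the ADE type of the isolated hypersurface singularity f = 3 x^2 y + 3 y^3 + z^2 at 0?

D_4

The Hessian of f at 0 has rank 1. Corank 2; j^3 = 3*y*(x^2 + y^2) splits into three distinct lines over C (the quadratic factor has nonzero discriminant), so D_4.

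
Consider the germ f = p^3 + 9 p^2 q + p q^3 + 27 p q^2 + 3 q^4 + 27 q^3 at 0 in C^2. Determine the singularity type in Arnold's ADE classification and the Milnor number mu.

The Hessian of f at 0 is [[0, 0], [0, 0]] with rank 0, so corank 2. A Groebner basis of the Jacobian ideal J(f) in C{p,q} is {p^3 + 9*p^2*q + 162*p^2 + 972*p*q + 1458*q^2, -9*p^2 + p*q^2 - 54*p*q - 81*q^2, 3*p^2 + 18*p*q + q^3 + 27*q^2}; counting standard monomials gives mu = 7. Corank 2; j^3 = (p + 3*q)^3 is a perfect cube, so E-series; the 4-jet and mu = 7 give E_7.

Type E_{7}, Milnor number mu = 7.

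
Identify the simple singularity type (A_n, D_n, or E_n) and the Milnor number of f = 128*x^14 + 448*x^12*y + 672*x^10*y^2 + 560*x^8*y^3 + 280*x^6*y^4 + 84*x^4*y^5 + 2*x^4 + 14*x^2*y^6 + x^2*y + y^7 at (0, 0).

Type D_{8}, Milnor number mu = 8.

The Hessian of f at 0 has rank 0. Corank 2; j^3 = x^2*y has shape L^2 M (L != M), so D-series; mu = 8 gives D_8.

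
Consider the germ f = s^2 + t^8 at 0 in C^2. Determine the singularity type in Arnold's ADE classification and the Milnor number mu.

The Hessian of f at 0 is [[2, 0], [0, 0]] with rank 1, so corank 1. A Groebner basis of the Jacobian ideal J(f) in C{s,t} is {t^7, s}; counting standard monomials gives mu = 7. Corank 1: A-series; mu = 7 gives A_7.

Type A_{7}, Milnor number mu = 7.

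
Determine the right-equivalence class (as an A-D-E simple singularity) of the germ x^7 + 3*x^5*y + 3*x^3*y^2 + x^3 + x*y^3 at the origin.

E_{7}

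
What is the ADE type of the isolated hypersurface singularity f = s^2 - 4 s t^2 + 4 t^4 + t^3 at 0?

A_2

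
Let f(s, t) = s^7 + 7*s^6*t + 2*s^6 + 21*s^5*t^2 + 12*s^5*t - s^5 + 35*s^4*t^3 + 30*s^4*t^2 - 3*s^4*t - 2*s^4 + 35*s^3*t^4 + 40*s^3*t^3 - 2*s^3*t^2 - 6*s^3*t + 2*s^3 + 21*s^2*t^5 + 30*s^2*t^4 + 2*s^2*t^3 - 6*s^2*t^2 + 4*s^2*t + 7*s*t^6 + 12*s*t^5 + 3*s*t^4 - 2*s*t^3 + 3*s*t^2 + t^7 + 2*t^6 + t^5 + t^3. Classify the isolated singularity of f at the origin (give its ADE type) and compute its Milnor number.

The Hessian of f at 0 is [[0, 0], [0, 0]] with rank 0, so corank 2. A Groebner basis of the Jacobian ideal J(f) in C{s,t} is {t^3, s^2 - 3*t^2/2, s*t + 3*t^2/2}; counting standard monomials gives mu = 4. Corank 2; j^3 = (s + t)*(2*s^2 + 2*s*t + t^2) splits into three distinct lines over C (the quadratic factor has nonzero discriminant), so D_4.

Type D_4, Milnor number mu = 4.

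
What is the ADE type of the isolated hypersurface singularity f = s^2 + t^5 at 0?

The Hessian of f at 0 is [[2, 0], [0, 0]] with rank 1, so corank 1. A Groebner basis of the Jacobian ideal J(f) in C{s,t} is {t^4, s}; counting standard monomials gives mu = 4. Corank 1: A-series; mu = 4 gives A_4.

A_{4}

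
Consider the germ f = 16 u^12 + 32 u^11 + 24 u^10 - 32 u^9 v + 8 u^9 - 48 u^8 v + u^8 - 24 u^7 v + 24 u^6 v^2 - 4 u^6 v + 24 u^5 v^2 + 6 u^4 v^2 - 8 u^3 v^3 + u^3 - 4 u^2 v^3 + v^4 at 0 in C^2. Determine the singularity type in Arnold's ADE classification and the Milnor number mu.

Type E6, Milnor number mu = 6.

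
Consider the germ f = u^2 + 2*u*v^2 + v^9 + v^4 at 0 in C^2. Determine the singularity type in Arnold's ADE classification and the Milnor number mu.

Type A_{8}, Milnor number mu = 8.

The Hessian of f at 0 has rank 1. Corank 1: A-series; mu = 8 gives A_8.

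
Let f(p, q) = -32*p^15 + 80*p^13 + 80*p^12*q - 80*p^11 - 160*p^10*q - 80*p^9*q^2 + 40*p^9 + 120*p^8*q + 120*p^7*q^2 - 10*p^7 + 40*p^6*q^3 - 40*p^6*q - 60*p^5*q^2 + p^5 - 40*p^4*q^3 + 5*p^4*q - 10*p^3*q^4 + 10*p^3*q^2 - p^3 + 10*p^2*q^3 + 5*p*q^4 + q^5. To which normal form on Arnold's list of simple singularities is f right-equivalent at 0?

E8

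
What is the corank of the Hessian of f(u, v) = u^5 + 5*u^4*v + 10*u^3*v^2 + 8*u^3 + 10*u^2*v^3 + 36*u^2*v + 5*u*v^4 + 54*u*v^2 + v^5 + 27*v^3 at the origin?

2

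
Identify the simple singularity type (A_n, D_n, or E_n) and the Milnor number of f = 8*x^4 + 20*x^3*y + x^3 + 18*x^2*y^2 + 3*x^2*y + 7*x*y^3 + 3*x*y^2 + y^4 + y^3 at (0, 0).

Type E7, Milnor number mu = 7.

The Hessian of f at 0 has rank 0. Corank 2; j^3 = (x + y)^3 is a perfect cube, so E-series; the 4-jet and mu = 7 give E_7.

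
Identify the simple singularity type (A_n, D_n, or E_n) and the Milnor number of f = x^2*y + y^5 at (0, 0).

The Hessian of f at 0 has rank 0. Corank 2; j^3 = x^2*y has shape L^2 M (L != M), so D-series; mu = 6 gives D_6.

Type D_{6}, Milnor number mu = 6.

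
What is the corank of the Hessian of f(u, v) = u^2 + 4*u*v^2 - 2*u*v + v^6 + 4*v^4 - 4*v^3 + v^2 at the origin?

1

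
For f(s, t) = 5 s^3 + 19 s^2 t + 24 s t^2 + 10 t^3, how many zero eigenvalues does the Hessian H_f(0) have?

2

Hessian at 0 has rank 0.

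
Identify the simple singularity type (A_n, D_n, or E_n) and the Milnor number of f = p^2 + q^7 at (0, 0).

The Hessian of f at 0 has rank 1. Corank 1: A-series; mu = 6 gives A_6.

Type A_6, Milnor number mu = 6.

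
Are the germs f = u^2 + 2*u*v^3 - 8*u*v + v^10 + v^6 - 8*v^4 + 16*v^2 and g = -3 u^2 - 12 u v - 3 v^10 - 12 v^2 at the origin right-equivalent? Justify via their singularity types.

The Hessian of f at 0 is [[2, -8], [-8, 32]] with rank 1, so corank 1. A Groebner basis of the Jacobian ideal J(f) in C{u,v} is {u^3 - 12*u^2*v + 48*u*v^2 + 64*u - 256*v, u + v^3 - 4*v}; counting standard monomials gives mu = 9. Corank 1: A-series; mu = 9 gives A_9. The Hessian of g at 0 is [[-6, -12], [-12, -24]] with rank 1, so corank 1. A Groebner basis of the Jacobian ideal J(g) in C{u,v} is {v^9, u + 2*v}; counting standard monomials gives mu = 9. Corank 1: A-series; mu = 9 gives A_9. Both have type A_9, hence right-equivalent.

Yes.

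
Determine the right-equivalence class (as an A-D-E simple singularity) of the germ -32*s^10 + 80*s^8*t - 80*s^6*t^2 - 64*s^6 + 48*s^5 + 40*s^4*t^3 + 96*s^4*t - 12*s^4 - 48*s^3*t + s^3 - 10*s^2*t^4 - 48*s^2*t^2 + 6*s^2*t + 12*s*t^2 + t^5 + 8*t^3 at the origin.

The Hessian of f at 0 is [[0, 0], [0, 0]] with rank 0, so corank 2. A Groebner basis of the Jacobian ideal J(f) in C{s,t} is {s^2/512 + s*t^3 - s*t^2/16 + s*t/128 - t^3/8 + t^2/128, t^4, s^3 - 3*s^2/8 - 3*s*t/2 + 8*t^3 - 3*t^2/2, s^2*t + s^2/16 + 2*s*t^2 + s*t/4 + t^2/4}; counting standard monomials gives mu = 8. Corank 2; j^3 = (s + 2*t)^3 is a perfect cube, so E-series; the 5-jet and mu = 8 give E_8.

E8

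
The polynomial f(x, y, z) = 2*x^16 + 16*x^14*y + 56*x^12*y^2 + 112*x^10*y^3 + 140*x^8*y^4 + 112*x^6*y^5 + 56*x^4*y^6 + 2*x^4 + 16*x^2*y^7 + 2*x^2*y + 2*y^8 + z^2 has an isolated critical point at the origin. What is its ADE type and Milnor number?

Type D_{9}, Milnor number mu = 9.

The Hessian of f at 0 has rank 1. Corank 2; j^3 = 2*x^2*y has shape L^2 M (L != M), so D-series; mu = 9 gives D_9.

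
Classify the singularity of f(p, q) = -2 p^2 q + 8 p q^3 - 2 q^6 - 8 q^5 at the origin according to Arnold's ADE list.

D_7

The Hessian of f at 0 has rank 0. Corank 2; j^3 = -2*p^2*q has shape L^2 M (L != M), so D-series; mu = 7 gives D_7.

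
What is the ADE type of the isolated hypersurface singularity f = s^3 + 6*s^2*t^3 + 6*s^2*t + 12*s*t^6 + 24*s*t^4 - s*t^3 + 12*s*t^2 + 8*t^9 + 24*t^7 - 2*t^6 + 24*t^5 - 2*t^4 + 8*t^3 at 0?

E_7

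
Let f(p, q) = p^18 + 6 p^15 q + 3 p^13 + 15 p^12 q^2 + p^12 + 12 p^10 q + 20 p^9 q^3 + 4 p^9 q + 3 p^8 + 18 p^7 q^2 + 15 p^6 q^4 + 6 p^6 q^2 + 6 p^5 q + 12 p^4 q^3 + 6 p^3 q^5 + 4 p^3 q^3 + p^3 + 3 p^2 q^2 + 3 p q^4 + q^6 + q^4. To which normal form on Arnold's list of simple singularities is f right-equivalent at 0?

E_6

The Hessian of f at 0 has rank 0. Corank 2; j^3 = p^3 is a perfect cube, so E-series; the 4-jet and mu = 6 give E_6.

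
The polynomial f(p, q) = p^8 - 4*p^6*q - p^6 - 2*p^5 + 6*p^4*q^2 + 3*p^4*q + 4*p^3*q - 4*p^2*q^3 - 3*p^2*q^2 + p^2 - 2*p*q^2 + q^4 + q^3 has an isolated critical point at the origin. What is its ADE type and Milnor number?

Type A_2, Milnor number mu = 2.

The Hessian of f at 0 has rank 1. Corank 1: A-series; mu = 2 gives A_2.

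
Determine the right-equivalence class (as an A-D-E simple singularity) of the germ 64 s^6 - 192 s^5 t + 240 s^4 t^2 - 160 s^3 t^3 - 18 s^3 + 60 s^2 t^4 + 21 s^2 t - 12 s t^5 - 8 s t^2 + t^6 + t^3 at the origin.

The Hessian of f at 0 has rank 0. Corank 2; j^3 = -(2*s - t)*(3*s - t)^2 has shape L^2 M (L != M), so D-series; mu = 7 gives D_7.

D7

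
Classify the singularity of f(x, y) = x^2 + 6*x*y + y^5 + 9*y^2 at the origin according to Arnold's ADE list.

The Hessian of f at 0 is [[2, 6], [6, 18]] with rank 1, so corank 1. A Groebner basis of the Jacobian ideal J(f) in C{x,y} is {y^4, x + 3*y}; counting standard monomials gives mu = 4. Corank 1: A-series; mu = 4 gives A_4.

A_{4}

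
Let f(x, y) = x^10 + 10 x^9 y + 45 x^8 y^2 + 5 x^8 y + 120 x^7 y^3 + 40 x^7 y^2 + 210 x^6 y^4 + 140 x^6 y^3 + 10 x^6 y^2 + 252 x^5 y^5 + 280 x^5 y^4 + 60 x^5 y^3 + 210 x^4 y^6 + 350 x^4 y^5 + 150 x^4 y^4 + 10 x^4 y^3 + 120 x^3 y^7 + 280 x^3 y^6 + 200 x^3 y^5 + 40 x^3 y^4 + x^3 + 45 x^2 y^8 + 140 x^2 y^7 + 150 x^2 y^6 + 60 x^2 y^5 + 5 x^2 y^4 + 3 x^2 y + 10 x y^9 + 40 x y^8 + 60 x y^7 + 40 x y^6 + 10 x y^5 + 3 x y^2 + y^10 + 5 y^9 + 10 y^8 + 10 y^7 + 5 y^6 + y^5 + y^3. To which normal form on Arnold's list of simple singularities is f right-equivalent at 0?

The Hessian of f at 0 is [[0, 0], [0, 0]] with rank 0, so corank 2. A Groebner basis of the Jacobian ideal J(f) in C{x,y} is {y^4, x^2 + 2*x*y + y^2}; counting standard monomials gives mu = 8. Corank 2; j^3 = (x + y)^3 is a perfect cube, so E-series; the 5-jet and mu = 8 give E_8.

E_8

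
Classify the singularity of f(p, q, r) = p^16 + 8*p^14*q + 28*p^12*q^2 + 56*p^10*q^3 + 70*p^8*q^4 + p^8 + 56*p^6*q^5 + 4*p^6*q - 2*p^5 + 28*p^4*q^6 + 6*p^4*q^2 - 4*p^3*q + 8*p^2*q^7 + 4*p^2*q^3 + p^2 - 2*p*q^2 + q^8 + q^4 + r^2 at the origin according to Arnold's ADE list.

A_{7}

The Hessian of f at 0 has rank 2. Corank 1: A-series; mu = 7 gives A_7.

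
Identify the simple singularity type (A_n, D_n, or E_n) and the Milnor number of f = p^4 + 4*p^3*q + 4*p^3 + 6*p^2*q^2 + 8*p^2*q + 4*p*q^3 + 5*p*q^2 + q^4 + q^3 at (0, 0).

Type D5, Milnor number mu = 5.

The Hessian of f at 0 has rank 0. Corank 2; j^3 = (p + q)*(2*p + q)^2 has shape L^2 M (L != M), so D-series; mu = 5 gives D_5.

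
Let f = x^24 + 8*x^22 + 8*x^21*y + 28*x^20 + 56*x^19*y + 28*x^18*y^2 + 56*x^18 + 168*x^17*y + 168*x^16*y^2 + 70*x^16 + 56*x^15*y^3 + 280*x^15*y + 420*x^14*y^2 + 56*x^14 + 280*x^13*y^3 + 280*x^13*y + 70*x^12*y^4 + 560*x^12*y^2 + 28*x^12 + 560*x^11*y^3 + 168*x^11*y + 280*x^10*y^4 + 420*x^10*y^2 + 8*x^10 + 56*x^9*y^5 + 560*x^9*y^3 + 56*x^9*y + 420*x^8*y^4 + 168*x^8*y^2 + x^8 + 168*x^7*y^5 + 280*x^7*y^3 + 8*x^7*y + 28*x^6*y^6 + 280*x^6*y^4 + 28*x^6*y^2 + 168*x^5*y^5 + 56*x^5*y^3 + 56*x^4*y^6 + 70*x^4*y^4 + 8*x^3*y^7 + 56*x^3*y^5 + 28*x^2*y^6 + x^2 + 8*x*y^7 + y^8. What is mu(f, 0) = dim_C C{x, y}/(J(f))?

7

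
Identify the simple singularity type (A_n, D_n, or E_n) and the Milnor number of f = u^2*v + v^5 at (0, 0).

Type D6, Milnor number mu = 6.

The Hessian of f at 0 is [[0, 0], [0, 0]] with rank 0, so corank 2. A Groebner basis of the Jacobian ideal J(f) in C{u,v} is {u^2/5 + v^4, u^3, u*v}; counting standard monomials gives mu = 6. Corank 2; j^3 = u^2*v has shape L^2 M (L != M), so D-series; mu = 6 gives D_6.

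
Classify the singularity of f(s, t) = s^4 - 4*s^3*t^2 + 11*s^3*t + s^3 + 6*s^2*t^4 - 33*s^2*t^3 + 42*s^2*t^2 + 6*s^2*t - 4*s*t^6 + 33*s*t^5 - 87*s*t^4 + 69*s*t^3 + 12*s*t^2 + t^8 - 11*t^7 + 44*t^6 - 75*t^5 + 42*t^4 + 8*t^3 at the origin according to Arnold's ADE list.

E_{7}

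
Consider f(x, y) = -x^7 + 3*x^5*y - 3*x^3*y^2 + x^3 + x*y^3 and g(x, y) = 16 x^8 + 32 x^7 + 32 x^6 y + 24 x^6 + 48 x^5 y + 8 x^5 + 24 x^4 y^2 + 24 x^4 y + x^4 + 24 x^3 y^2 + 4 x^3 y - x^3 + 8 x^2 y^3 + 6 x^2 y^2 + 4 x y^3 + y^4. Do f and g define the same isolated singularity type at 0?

No.

The Hessian of f at 0 has rank 0. Corank 2; j^3 = x^3 is a perfect cube, so E-series; the 4-jet and mu = 7 give E_7. The Hessian of g at 0 has rank 0. Corank 2; j^3 = -x^3 is a perfect cube, so E-series; the 4-jet and mu = 6 give E_6. f is E_7 but g is E_6, hence not right-equivalent.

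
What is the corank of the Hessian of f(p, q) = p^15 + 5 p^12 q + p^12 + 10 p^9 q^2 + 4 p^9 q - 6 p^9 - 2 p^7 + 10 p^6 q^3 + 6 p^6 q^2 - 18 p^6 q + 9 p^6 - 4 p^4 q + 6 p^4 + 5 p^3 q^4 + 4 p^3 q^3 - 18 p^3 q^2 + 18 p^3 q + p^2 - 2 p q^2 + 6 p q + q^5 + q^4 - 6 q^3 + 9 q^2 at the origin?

1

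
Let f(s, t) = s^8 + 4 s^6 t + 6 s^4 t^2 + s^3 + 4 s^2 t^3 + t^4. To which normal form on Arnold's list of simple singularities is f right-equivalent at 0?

E6

The Hessian of f at 0 is [[0, 0], [0, 0]] with rank 0, so corank 2. A Groebner basis of the Jacobian ideal J(f) in C{s,t} is {t^3, s^2}; counting standard monomials gives mu = 6. Corank 2; j^3 = s^3 is a perfect cube, so E-series; the 4-jet and mu = 6 give E_6.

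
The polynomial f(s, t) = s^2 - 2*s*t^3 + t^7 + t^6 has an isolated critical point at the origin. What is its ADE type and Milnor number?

Type A_6, Milnor number mu = 6.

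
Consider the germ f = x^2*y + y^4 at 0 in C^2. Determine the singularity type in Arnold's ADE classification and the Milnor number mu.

The Hessian of f at 0 has rank 0. Corank 2; j^3 = x^2*y has shape L^2 M (L != M), so D-series; mu = 5 gives D_5.

Type D_{5}, Milnor number mu = 5.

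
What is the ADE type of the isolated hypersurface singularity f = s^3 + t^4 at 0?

E6

The Hessian of f at 0 has rank 0. Corank 2; j^3 = s^3 is a perfect cube, so E-series; the 4-jet and mu = 6 give E_6.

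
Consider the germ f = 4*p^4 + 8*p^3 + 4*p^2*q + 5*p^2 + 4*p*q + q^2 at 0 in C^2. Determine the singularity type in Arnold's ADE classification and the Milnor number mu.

The Hessian of f at 0 is [[10, 4], [4, 2]] with rank 2, so corank 0. A Groebner basis of the Jacobian ideal J(f) in C{p,q} is {p, q}; counting standard monomials gives mu = 1. Corank 0: nondegenerate Morse point, so A_1.

Type A_1, Milnor number mu = 1.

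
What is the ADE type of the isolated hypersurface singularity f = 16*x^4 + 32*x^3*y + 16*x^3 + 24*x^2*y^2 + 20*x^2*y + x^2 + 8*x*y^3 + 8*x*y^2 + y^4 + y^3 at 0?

A_2

The Hessian of f at 0 has rank 1. Corank 1: A-series; mu = 2 gives A_2.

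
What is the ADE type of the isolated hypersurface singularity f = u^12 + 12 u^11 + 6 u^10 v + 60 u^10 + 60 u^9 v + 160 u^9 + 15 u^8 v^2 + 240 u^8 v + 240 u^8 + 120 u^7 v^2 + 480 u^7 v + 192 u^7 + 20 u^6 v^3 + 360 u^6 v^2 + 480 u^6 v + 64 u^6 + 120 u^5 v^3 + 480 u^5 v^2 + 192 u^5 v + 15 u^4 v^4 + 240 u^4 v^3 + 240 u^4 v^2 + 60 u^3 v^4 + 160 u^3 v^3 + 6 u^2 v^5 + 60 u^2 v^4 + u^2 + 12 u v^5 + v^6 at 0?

A_5

The Hessian of f at 0 is [[2, 0], [0, 0]] with rank 1, so corank 1. A Groebner basis of the Jacobian ideal J(f) in C{u,v} is {v^5, u}; counting standard monomials gives mu = 5. Corank 1: A-series; mu = 5 gives A_5.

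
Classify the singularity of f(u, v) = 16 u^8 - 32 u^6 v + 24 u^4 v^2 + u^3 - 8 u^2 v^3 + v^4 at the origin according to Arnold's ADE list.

E_6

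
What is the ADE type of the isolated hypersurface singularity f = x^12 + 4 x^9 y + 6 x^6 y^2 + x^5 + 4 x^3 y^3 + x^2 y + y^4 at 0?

The Hessian of f at 0 has rank 0. Corank 2; j^3 = x^2*y has shape L^2 M (L != M), so D-series; mu = 5 gives D_5.

D_{5}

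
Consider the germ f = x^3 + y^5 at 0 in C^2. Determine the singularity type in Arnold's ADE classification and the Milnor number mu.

The Hessian of f at 0 has rank 0. Corank 2; j^3 = x^3 is a perfect cube, so E-series; the 5-jet and mu = 8 give E_8.

Type E_{8}, Milnor number mu = 8.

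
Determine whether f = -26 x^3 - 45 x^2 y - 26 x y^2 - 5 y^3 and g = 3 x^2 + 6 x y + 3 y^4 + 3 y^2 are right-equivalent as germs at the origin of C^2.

The Hessian of f at 0 is [[0, 0], [0, 0]] with rank 0, so corank 2. A Groebner basis of the Jacobian ideal J(f) in C{x,y} is {y^3, x^2 + y^2/3, x*y}; counting standard monomials gives mu = 4. Corank 2; j^3 = -(2*x + y)*(13*x^2 + 16*x*y + 5*y^2) splits into three distinct lines over C (the quadratic factor has nonzero discriminant), so D_4. The Hessian of g at 0 is [[6, 6], [6, 6]] with rank 1, so corank 1. A Groebner basis of the Jacobian ideal J(g) in C{x,y} is {y^3, x + y}; counting standard monomials gives mu = 3. Corank 1: A-series; mu = 3 gives A_3. f is D_4 but g is A_3, hence not right-equivalent.

No.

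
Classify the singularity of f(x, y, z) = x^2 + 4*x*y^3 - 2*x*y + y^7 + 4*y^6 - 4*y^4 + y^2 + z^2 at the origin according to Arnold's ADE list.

The Hessian of f at 0 has rank 2. Corank 1: A-series; mu = 6 gives A_6.

A_6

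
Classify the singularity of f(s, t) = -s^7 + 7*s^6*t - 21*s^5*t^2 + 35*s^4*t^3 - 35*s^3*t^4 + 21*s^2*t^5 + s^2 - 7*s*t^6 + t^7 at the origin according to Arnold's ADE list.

The Hessian of f at 0 has rank 1. Corank 1: A-series; mu = 6 gives A_6.

A_{6}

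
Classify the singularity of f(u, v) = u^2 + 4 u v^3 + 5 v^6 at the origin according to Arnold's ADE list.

A5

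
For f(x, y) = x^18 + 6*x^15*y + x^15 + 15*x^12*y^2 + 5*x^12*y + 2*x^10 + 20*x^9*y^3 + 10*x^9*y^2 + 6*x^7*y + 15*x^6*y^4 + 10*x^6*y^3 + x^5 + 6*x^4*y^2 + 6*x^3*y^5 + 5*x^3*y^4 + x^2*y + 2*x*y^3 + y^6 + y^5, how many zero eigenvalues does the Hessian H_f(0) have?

Hessian at 0 has rank 0.

2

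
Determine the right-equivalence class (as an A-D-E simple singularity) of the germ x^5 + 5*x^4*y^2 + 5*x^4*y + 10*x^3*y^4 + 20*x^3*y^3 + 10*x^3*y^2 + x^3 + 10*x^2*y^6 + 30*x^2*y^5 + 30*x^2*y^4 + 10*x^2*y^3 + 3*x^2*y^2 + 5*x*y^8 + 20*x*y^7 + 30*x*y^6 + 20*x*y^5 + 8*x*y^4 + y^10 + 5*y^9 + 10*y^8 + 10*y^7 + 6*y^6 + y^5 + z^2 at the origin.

E_{8}

The Hessian of f at 0 has rank 1. Corank 2; j^3 = x^3 is a perfect cube, so E-series; the 5-jet and mu = 8 give E_8.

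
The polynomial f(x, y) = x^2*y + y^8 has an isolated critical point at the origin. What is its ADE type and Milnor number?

Type D9, Milnor number mu = 9.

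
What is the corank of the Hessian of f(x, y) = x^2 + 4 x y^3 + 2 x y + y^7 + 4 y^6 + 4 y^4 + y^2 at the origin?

1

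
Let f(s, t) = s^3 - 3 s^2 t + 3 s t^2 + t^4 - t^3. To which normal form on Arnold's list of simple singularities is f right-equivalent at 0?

E6

The Hessian of f at 0 is [[0, 0], [0, 0]] with rank 0, so corank 2. A Groebner basis of the Jacobian ideal J(f) in C{s,t} is {t^3, s^2 - 2*s*t + t^2}; counting standard monomials gives mu = 6. Corank 2; j^3 = (s - t)^3 is a perfect cube, so E-series; the 4-jet and mu = 6 give E_6.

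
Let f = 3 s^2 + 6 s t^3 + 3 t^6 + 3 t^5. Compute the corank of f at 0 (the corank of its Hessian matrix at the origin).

1

Hessian at 0 has rank 1.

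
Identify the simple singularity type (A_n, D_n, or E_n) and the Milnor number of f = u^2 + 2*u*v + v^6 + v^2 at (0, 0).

Type A5, Milnor number mu = 5.

The Hessian of f at 0 has rank 1. Corank 1: A-series; mu = 5 gives A_5.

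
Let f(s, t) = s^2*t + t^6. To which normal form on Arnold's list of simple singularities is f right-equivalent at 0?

D_{7}

The Hessian of f at 0 has rank 0. Corank 2; j^3 = s^2*t has shape L^2 M (L != M), so D-series; mu = 7 gives D_7.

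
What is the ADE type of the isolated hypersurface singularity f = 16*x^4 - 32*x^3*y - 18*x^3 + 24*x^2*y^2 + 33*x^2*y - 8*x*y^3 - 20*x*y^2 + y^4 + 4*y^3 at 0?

The Hessian of f at 0 has rank 0. Corank 2; j^3 = -(2*x - y)*(3*x - 2*y)^2 has shape L^2 M (L != M), so D-series; mu = 5 gives D_5.

D5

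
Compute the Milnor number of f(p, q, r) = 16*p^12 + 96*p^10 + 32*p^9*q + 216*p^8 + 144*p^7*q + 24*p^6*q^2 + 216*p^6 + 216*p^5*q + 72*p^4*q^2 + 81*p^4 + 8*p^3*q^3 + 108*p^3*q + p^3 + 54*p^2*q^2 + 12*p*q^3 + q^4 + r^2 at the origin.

The Hessian of f at 0 has rank 1. Corank 2; j^3 = p^3 is a perfect cube, so E-series; the 4-jet and mu = 6 give E_6.

6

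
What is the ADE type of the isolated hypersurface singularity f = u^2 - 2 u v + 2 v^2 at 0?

The Hessian of f at 0 is [[2, -2], [-2, 4]] with rank 2, so corank 0. A Groebner basis of the Jacobian ideal J(f) in C{u,v} is {u, v}; counting standard monomials gives mu = 1. Corank 0: nondegenerate Morse point, so A_1.

A_{1}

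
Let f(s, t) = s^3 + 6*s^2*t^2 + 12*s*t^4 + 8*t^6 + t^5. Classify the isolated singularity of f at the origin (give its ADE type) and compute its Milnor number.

The Hessian of f at 0 has rank 0. Corank 2; j^3 = s^3 is a perfect cube, so E-series; the 5-jet and mu = 8 give E_8.

Type E8, Milnor number mu = 8.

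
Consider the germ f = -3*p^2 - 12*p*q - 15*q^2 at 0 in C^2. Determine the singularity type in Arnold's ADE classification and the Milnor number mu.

The Hessian of f at 0 has rank 2. Corank 0: nondegenerate Morse point, so A_1.

Type A1, Milnor number mu = 1.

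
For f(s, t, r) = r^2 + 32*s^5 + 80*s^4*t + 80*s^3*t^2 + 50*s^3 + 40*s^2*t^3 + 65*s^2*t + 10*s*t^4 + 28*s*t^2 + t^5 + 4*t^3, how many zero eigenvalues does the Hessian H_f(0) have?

2

The Hessian at 0 is [[0, 0, 0], [0, 0, 0], [0, 0, 2]] of rank 1; hence corank 2.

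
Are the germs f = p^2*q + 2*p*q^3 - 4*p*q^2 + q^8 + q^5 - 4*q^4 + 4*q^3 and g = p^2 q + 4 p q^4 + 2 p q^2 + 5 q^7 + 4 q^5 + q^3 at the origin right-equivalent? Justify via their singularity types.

No.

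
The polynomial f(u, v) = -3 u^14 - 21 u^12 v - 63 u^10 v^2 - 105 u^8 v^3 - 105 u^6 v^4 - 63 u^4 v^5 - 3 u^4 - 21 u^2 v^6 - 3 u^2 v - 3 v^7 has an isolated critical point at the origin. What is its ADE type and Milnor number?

Type D8, Milnor number mu = 8.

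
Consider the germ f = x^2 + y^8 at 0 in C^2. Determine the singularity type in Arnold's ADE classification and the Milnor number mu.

The Hessian of f at 0 is [[2, 0], [0, 0]] with rank 1, so corank 1. A Groebner basis of the Jacobian ideal J(f) in C{x,y} is {y^7, x}; counting standard monomials gives mu = 7. Corank 1: A-series; mu = 7 gives A_7.

Type A_{7}, Milnor number mu = 7.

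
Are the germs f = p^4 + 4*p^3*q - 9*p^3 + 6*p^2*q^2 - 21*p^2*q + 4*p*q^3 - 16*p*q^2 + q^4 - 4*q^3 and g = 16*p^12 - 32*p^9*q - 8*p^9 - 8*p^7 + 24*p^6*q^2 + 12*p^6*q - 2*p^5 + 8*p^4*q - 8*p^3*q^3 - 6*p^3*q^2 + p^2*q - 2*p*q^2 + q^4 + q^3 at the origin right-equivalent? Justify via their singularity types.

Yes.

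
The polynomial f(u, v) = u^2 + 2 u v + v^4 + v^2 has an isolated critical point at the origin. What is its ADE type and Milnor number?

Type A3, Milnor number mu = 3.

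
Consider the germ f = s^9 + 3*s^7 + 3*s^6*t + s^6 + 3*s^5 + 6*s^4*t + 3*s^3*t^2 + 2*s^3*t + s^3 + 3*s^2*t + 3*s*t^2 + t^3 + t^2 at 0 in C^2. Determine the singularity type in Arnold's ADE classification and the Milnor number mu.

The Hessian of f at 0 has rank 1. Corank 1: A-series; mu = 2 gives A_2.

Type A2, Milnor number mu = 2.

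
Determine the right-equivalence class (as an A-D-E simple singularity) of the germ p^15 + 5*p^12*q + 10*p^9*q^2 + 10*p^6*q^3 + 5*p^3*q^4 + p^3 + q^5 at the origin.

The Hessian of f at 0 has rank 0. Corank 2; j^3 = p^3 is a perfect cube, so E-series; the 5-jet and mu = 8 give E_8.

E_{8}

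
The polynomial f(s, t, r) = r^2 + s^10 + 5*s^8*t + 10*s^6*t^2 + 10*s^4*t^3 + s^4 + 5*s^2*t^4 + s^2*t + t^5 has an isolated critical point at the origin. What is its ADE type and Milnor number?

Type D_{6}, Milnor number mu = 6.

The Hessian of f at 0 has rank 1. Corank 2; j^3 = s^2*t has shape L^2 M (L != M), so D-series; mu = 6 gives D_6.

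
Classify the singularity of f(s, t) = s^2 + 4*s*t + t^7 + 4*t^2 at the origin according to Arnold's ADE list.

A_6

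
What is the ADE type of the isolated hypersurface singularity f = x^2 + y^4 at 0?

The Hessian of f at 0 has rank 1. Corank 1: A-series; mu = 3 gives A_3.

A_{3}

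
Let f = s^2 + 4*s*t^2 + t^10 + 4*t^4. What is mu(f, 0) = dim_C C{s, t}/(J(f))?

The Hessian of f at 0 has rank 1. Corank 1: A-series; mu = 9 gives A_9.

9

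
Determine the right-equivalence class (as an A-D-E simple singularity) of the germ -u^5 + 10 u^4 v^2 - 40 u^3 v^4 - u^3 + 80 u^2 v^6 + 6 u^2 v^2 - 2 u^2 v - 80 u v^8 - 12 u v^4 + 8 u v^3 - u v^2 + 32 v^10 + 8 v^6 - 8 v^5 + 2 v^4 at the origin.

D_6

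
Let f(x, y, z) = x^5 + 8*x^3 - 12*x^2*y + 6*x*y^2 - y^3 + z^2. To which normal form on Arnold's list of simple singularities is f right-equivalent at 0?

The Hessian of f at 0 is [[0, 0, 0], [0, 0, 0], [0, 0, 2]] with rank 1, so corank 2. A Groebner basis of the Jacobian ideal J(f) in C{x,y,z} is {y^5, x*y^3 - 3*y^4/8, x^2 - x*y + y^2/4, z}; counting standard monomials gives mu = 8. Corank 2; j^3 = (2*x - y)^3 is a perfect cube, so E-series; the 5-jet and mu = 8 give E_8.

E_8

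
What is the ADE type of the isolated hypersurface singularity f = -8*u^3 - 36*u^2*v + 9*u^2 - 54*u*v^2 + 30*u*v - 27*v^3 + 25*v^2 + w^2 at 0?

A_2

The Hessian of f at 0 has rank 2. Corank 1: A-series; mu = 2 gives A_2.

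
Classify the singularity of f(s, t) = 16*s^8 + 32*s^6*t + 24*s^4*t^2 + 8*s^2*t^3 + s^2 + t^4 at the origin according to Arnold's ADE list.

A3

The Hessian of f at 0 is [[2, 0], [0, 0]] with rank 1, so corank 1. A Groebner basis of the Jacobian ideal J(f) in C{s,t} is {t^3, s}; counting standard monomials gives mu = 3. Corank 1: A-series; mu = 3 gives A_3.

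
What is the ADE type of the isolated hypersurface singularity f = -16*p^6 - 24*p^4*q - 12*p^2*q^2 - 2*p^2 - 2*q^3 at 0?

A_{2}

The Hessian of f at 0 is [[-4, 0], [0, 0]] with rank 1, so corank 1. A Groebner basis of the Jacobian ideal J(f) in C{p,q} is {q^2, p}; counting standard monomials gives mu = 2. Corank 1: A-series; mu = 2 gives A_2.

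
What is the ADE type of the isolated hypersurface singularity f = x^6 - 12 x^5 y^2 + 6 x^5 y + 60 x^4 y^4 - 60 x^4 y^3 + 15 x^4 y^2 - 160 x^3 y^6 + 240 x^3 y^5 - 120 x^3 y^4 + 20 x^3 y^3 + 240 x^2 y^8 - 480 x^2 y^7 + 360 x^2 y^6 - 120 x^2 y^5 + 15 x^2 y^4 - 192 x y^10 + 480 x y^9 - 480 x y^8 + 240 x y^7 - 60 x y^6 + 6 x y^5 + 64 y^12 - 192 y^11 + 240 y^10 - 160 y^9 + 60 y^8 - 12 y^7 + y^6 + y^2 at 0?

A_{5}

The Hessian of f at 0 has rank 1. Corank 1: A-series; mu = 5 gives A_5.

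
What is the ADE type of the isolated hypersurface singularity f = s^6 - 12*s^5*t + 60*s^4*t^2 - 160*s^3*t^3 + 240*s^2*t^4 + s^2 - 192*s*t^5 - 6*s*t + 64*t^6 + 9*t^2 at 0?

A_5

The Hessian of f at 0 is [[2, -6], [-6, 18]] with rank 1, so corank 1. A Groebner basis of the Jacobian ideal J(f) in C{s,t} is {t^5, s - 3*t}; counting standard monomials gives mu = 5. Corank 1: A-series; mu = 5 gives A_5.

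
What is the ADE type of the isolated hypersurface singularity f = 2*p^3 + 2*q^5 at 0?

The Hessian of f at 0 is [[0, 0], [0, 0]] with rank 0, so corank 2. A Groebner basis of the Jacobian ideal J(f) in C{p,q} is {q^4, p^2}; counting standard monomials gives mu = 8. Corank 2; j^3 = 2*p^3 is a perfect cube, so E-series; the 5-jet and mu = 8 give E_8.

E_8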